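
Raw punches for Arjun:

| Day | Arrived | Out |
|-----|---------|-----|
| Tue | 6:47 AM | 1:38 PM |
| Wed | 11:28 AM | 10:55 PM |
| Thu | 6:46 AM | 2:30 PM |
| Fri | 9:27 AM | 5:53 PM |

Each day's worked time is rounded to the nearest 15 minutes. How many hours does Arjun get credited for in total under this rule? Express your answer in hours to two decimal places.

34.50 hours

Tue: 6:47 AM–1:38 PM = 6 h 51 min → rounds to 6 h 45 min
Wed: 11:28 AM–10:55 PM = 11 h 27 min → rounds to 11 h 30 min
Thu: 6:46 AM–2:30 PM = 7 h 44 min → rounds to 7 h 45 min
Fri: 9:27 AM–5:53 PM = 8 h 26 min → rounds to 8 h 30 min
Total credited: 34 h 30 min.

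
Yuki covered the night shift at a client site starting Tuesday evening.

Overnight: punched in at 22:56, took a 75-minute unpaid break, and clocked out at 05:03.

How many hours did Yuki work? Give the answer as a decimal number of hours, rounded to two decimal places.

4.87 hours

Overnight: 22:56 → midnight = 1 h 4 min; midnight → 05:03 = 5 h 3 min; span 6 h 7 min; less 75 min break → 4 h 52 min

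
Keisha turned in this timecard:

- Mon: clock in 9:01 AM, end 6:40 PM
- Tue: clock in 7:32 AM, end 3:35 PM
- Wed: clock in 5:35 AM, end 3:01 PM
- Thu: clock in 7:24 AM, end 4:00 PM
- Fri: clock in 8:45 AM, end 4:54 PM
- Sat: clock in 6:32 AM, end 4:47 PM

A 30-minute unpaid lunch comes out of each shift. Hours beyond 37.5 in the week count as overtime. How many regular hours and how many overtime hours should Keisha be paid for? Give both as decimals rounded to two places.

Mon: 9:01 AM–6:40 PM = 9 h 39 min; less 30 min break → 9 h 9 min
Tue: 7:32 AM–3:35 PM = 8 h 3 min; less 30 min break → 7 h 33 min
Wed: 5:35 AM–3:01 PM = 9 h 26 min; less 30 min break → 8 h 56 min
Thu: 7:24 AM–4:00 PM = 8 h 36 min; less 30 min break → 8 h 6 min
Fri: 8:45 AM–4:54 PM = 8 h 9 min; less 30 min break → 7 h 39 min
Sat: 6:32 AM–4:47 PM = 10 h 15 min; less 30 min break → 9 h 45 min
Total worked: 51 h 8 min = 51.13 h.
Threshold 37.5 h → overtime 13 h 38 min, regular 37 h 30 min.

Regular 37.50 hours, overtime 13.63 hours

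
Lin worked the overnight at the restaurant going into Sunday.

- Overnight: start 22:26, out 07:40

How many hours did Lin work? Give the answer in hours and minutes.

Overnight: 22:26 → midnight = 1 h 34 min; midnight → 07:40 = 7 h 40 min; span 9 h 14 min

9 h 14 min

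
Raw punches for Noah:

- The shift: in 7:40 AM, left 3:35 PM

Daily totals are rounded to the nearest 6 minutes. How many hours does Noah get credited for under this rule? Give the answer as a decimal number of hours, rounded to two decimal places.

The shift: 7:40 AM–3:35 PM = 7 h 55 min → rounds to 7 h 54 min

7.90 hours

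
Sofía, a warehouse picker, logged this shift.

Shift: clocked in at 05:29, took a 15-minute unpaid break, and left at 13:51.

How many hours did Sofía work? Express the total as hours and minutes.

8 h 7 min

Shift: 05:29–13:51 = 8 h 22 min; less 15 min break → 8 h 7 min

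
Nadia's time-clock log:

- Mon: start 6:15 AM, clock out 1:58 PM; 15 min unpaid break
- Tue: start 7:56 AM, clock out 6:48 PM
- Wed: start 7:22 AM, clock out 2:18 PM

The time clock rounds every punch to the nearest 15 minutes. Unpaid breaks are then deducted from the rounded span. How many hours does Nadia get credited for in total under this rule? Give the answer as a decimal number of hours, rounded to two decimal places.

25.25 hours

Mon: in 6:15 AM→6:15 AM, out 1:58 PM→2:00 PM; 7 h 45 min − 15 min = 7 h 30 min
Tue: in 7:56 AM→8:00 AM, out 6:48 PM→6:45 PM; 10 h 45 min
Wed: in 7:22 AM→7:15 AM, out 2:18 PM→2:15 PM; 7 h 0 min
Total credited: 25 h 15 min.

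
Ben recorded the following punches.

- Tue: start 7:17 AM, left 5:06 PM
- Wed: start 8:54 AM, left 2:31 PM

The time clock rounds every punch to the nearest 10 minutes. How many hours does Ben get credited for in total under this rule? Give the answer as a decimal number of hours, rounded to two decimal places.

Tue: in 7:17 AM→7:20 AM, out 5:06 PM→5:10 PM; 9 h 50 min
Wed: in 8:54 AM→8:50 AM, out 2:31 PM→2:30 PM; 5 h 40 min
Total credited: 15 h 30 min.

15.50 hours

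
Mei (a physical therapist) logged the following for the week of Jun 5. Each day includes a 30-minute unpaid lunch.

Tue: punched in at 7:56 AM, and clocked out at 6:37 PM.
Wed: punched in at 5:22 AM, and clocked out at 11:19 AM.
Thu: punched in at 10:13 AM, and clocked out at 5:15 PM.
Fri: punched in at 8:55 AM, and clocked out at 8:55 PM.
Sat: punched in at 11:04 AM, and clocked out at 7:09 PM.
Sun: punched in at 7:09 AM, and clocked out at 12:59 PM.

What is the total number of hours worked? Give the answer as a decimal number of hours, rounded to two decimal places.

46.58 hours

Tue: 7:56 AM–6:37 PM = 10 h 41 min; less 30 min break → 10 h 11 min
Wed: 5:22 AM–11:19 AM = 5 h 57 min; less 30 min break → 5 h 27 min
Thu: 10:13 AM–5:15 PM = 7 h 2 min; less 30 min break → 6 h 32 min
Fri: 8:55 AM–8:55 PM = 12 h 0 min; less 30 min break → 11 h 30 min
Sat: 11:04 AM–7:09 PM = 8 h 5 min; less 30 min break → 7 h 35 min
Sun: 7:09 AM–12:59 PM = 5 h 50 min; less 30 min break → 5 h 20 min
Total: 10 h 11 min + 5 h 27 min + 6 h 32 min + 11 h 30 min + 7 h 35 min + 5 h 20 min = 46 h 35 min.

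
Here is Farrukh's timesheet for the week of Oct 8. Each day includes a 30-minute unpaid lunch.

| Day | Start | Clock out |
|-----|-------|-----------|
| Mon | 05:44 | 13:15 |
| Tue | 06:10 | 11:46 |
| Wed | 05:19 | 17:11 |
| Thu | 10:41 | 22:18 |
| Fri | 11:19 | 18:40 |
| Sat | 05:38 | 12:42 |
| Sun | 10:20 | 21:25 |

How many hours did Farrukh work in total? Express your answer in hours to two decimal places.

58.60 hours

Mon: 05:44–13:15 = 7 h 31 min; less 30 min break → 7 h 1 min
Tue: 06:10–11:46 = 5 h 36 min; less 30 min break → 5 h 6 min
Wed: 05:19–17:11 = 11 h 52 min; less 30 min break → 11 h 22 min
Thu: 10:41–22:18 = 11 h 37 min; less 30 min break → 11 h 7 min
Fri: 11:19–18:40 = 7 h 21 min; less 30 min break → 6 h 51 min
Sat: 05:38–12:42 = 7 h 4 min; less 30 min break → 6 h 34 min
Sun: 10:20–21:25 = 11 h 5 min; less 30 min break → 10 h 35 min
Total: 7 h 1 min + 5 h 6 min + 11 h 22 min + 11 h 7 min + 6 h 51 min + 6 h 34 min + 10 h 35 min = 58 h 36 min.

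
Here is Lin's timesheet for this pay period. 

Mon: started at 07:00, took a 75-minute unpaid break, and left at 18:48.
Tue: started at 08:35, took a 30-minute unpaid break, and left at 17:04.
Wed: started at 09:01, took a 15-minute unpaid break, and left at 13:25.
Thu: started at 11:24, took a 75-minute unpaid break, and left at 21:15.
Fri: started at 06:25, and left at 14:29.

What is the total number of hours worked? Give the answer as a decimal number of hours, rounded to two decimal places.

39.35 hours

Mon: 07:00–18:48 = 11 h 48 min; less 75 min break → 10 h 33 min
Tue: 08:35–17:04 = 8 h 29 min; less 30 min break → 7 h 59 min
Wed: 09:01–13:25 = 4 h 24 min; less 15 min break → 4 h 9 min
Thu: 11:24–21:15 = 9 h 51 min; less 75 min break → 8 h 36 min
Fri: 06:25–14:29 = 8 h 4 min
Total: 10 h 33 min + 7 h 59 min + 4 h 9 min + 8 h 36 min + 8 h 4 min = 39 h 21 min.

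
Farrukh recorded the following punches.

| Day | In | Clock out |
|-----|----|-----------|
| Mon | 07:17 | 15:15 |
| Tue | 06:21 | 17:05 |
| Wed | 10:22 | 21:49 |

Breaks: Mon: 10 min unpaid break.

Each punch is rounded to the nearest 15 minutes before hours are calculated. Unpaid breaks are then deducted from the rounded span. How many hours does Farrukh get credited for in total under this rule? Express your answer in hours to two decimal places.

30.08 hours

Mon: in 07:17→07:15, out 15:15→15:15; 8 h 0 min − 10 min = 7 h 50 min
Tue: in 06:21→06:15, out 17:05→17:00; 10 h 45 min
Wed: in 10:22→10:15, out 21:49→21:45; 11 h 30 min
Total credited: 30 h 5 min.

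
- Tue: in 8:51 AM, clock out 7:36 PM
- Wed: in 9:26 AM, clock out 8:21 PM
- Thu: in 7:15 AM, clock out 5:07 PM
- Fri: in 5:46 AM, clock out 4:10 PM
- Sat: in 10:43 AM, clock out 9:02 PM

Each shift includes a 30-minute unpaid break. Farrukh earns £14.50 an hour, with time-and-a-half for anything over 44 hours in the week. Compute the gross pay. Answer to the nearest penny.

Tue: 8:51 AM–7:36 PM = 10 h 45 min; less 30 min break → 10 h 15 min
Wed: 9:26 AM–8:21 PM = 10 h 55 min; less 30 min break → 10 h 25 min
Thu: 7:15 AM–5:07 PM = 9 h 52 min; less 30 min break → 9 h 22 min
Fri: 5:46 AM–4:10 PM = 10 h 24 min; less 30 min break → 9 h 54 min
Sat: 10:43 AM–9:02 PM = 10 h 19 min; less 30 min break → 9 h 49 min
Total worked: 49 h 45 min = 2985 min.
Regular 44 h 0 min = 2640 min at £14.50/h; overtime 5 h 45 min = 345 min at £21.75/h.
Pay = (2640 × £14.50 + 345 × £21.75) ÷ 60 = £763.06.

£763.06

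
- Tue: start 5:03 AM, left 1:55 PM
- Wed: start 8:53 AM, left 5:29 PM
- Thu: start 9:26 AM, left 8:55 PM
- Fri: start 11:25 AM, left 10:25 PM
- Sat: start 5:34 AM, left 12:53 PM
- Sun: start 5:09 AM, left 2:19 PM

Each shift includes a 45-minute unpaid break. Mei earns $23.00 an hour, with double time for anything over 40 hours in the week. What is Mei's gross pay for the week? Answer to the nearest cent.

$1468.93

Tue: 5:03 AM–1:55 PM = 8 h 52 min; less 45 min break → 8 h 7 min
Wed: 8:53 AM–5:29 PM = 8 h 36 min; less 45 min break → 7 h 51 min
Thu: 9:26 AM–8:55 PM = 11 h 29 min; less 45 min break → 10 h 44 min
Fri: 11:25 AM–10:25 PM = 11 h 0 min; less 45 min break → 10 h 15 min
Sat: 5:34 AM–12:53 PM = 7 h 19 min; less 45 min break → 6 h 34 min
Sun: 5:09 AM–2:19 PM = 9 h 10 min; less 45 min break → 8 h 25 min
Total worked: 51 h 56 min = 3116 min.
Regular 40 h 0 min = 2400 min at $23.00/h; overtime 11 h 56 min = 716 min at $46.00/h.
Pay = (2400 × $23.00 + 716 × $46.00) ÷ 60 = $1468.93.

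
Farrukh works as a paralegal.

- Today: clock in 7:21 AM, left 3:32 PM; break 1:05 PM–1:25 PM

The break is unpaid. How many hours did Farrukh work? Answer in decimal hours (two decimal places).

7.85 hours

Today: 7:21 AM–3:32 PM = 8 h 11 min; less 20 min break → 7 h 51 min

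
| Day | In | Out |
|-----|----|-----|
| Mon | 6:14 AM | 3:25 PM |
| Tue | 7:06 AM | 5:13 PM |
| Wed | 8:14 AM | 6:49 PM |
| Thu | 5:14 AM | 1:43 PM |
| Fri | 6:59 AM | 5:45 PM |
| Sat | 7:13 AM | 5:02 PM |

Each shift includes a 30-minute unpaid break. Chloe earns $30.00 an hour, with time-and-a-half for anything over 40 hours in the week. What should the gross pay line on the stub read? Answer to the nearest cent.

$1917.75

Mon: 6:14 AM–3:25 PM = 9 h 11 min; less 30 min break → 8 h 41 min
Tue: 7:06 AM–5:13 PM = 10 h 7 min; less 30 min break → 9 h 37 min
Wed: 8:14 AM–6:49 PM = 10 h 35 min; less 30 min break → 10 h 5 min
Thu: 5:14 AM–1:43 PM = 8 h 29 min; less 30 min break → 7 h 59 min
Fri: 6:59 AM–5:45 PM = 10 h 46 min; less 30 min break → 10 h 16 min
Sat: 7:13 AM–5:02 PM = 9 h 49 min; less 30 min break → 9 h 19 min
Total worked: 55 h 57 min = 3357 min.
Regular 40 h 0 min = 2400 min at $30.00/h; overtime 15 h 57 min = 957 min at $45.00/h.
Pay = (2400 × $30.00 + 957 × $45.00) ÷ 60 = $1917.75.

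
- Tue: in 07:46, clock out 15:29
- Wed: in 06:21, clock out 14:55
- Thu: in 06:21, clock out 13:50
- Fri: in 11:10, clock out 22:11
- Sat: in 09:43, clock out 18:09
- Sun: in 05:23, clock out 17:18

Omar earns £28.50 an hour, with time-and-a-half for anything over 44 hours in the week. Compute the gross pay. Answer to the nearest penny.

Tue: 07:46–15:29 = 7 h 43 min
Wed: 06:21–14:55 = 8 h 34 min
Thu: 06:21–13:50 = 7 h 29 min
Fri: 11:10–22:11 = 11 h 1 min
Sat: 09:43–18:09 = 8 h 26 min
Sun: 05:23–17:18 = 11 h 55 min
Total worked: 55 h 8 min = 3308 min.
Regular 44 h 0 min = 2640 min at £28.50/h; overtime 11 h 8 min = 668 min at £42.75/h.
Pay = (2640 × £28.50 + 668 × £42.75) ÷ 60 = £1729.95.

£1729.95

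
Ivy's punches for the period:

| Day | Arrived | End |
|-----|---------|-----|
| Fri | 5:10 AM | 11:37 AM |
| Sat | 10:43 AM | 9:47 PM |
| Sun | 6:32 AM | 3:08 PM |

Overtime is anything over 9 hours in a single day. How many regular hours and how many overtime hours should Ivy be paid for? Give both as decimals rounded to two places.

Regular 24.05 hours, overtime 2.07 hours

Fri: 5:10 AM–11:37 AM = 6 h 27 min
Sat: 10:43 AM–9:47 PM = 11 h 4 min
Sun: 6:32 AM–3:08 PM = 8 h 36 min
Fri reg 6 h 27 min / OT 0 h 0 min; Sat reg 9 h 0 min / OT 2 h 4 min; Sun reg 8 h 36 min / OT 0 h 0 min.
Totals: regular 24 h 3 min, overtime 2 h 4 min.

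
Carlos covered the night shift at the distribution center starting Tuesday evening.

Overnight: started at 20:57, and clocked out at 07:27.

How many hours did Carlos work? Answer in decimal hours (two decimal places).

Overnight: 20:57 → midnight = 3 h 3 min; midnight → 07:27 = 7 h 27 min; span 10 h 30 min

10.50 hours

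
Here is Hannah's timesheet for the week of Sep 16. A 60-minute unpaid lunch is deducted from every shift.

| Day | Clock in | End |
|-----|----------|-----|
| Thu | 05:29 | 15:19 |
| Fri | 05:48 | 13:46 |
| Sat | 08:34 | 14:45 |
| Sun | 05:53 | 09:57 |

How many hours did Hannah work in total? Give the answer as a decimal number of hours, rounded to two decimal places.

Thu: 05:29–15:19 = 9 h 50 min; less 60 min break → 8 h 50 min
Fri: 05:48–13:46 = 7 h 58 min; less 60 min break → 6 h 58 min
Sat: 08:34–14:45 = 6 h 11 min; less 60 min break → 5 h 11 min
Sun: 05:53–09:57 = 4 h 4 min; less 60 min break → 3 h 4 min
Total: 8 h 50 min + 6 h 58 min + 5 h 11 min + 3 h 4 min = 24 h 3 min.

24.05 hours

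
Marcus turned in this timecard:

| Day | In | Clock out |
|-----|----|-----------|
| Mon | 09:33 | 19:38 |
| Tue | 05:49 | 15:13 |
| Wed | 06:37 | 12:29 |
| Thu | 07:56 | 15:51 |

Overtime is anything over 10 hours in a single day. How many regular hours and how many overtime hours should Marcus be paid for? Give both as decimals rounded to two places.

Regular 33.18 hours, overtime 0.08 hours

Mon: 09:33–19:38 = 10 h 5 min
Tue: 05:49–15:13 = 9 h 24 min
Wed: 06:37–12:29 = 5 h 52 min
Thu: 07:56–15:51 = 7 h 55 min
Mon reg 10 h 0 min / OT 0 h 5 min; Tue reg 9 h 24 min / OT 0 h 0 min; Wed reg 5 h 52 min / OT 0 h 0 min; Thu reg 7 h 55 min / OT 0 h 0 min.
Totals: regular 33 h 11 min, overtime 0 h 5 min.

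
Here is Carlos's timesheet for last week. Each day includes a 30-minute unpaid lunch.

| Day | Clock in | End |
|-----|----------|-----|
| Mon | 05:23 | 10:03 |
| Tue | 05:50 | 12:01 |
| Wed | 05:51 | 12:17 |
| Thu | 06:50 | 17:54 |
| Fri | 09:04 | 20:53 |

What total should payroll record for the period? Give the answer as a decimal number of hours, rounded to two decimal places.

37.67 hours

Mon: 05:23–10:03 = 4 h 40 min; less 30 min break → 4 h 10 min
Tue: 05:50–12:01 = 6 h 11 min; less 30 min break → 5 h 41 min
Wed: 05:51–12:17 = 6 h 26 min; less 30 min break → 5 h 56 min
Thu: 06:50–17:54 = 11 h 4 min; less 30 min break → 10 h 34 min
Fri: 09:04–20:53 = 11 h 49 min; less 30 min break → 11 h 19 min
Total: 4 h 10 min + 5 h 41 min + 5 h 56 min + 10 h 34 min + 11 h 19 min = 37 h 40 min.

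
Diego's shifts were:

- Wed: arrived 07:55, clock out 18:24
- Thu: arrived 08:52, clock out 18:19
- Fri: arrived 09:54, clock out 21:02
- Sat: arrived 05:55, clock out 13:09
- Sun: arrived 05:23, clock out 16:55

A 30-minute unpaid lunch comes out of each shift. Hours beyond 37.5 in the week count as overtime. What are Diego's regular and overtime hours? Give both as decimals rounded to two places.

Regular 37.50 hours, overtime 9.83 hours

Wed: 07:55–18:24 = 10 h 29 min; less 30 min break → 9 h 59 min
Thu: 08:52–18:19 = 9 h 27 min; less 30 min break → 8 h 57 min
Fri: 09:54–21:02 = 11 h 8 min; less 30 min break → 10 h 38 min
Sat: 05:55–13:09 = 7 h 14 min; less 30 min break → 6 h 44 min
Sun: 05:23–16:55 = 11 h 32 min; less 30 min break → 11 h 2 min
Total worked: 47 h 20 min = 47.33 h.
Threshold 37.5 h → overtime 9 h 50 min, regular 37 h 30 min.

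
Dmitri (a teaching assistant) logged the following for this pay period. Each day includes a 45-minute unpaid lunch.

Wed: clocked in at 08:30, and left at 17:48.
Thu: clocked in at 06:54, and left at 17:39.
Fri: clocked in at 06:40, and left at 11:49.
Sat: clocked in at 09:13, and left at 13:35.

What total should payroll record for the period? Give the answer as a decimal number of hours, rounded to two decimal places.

26.57 hours

Wed: 08:30–17:48 = 9 h 18 min; less 45 min break → 8 h 33 min
Thu: 06:54–17:39 = 10 h 45 min; less 45 min break → 10 h 0 min
Fri: 06:40–11:49 = 5 h 9 min; less 45 min break → 4 h 24 min
Sat: 09:13–13:35 = 4 h 22 min; less 45 min break → 3 h 37 min
Total: 8 h 33 min + 10 h 0 min + 4 h 24 min + 3 h 37 min = 26 h 34 min.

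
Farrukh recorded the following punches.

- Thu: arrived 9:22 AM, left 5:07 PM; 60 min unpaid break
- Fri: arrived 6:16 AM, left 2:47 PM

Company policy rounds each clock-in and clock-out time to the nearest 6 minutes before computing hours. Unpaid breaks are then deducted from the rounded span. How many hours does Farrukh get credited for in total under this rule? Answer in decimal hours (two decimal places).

15.20 hours

Thu: in 9:22 AM→9:24 AM, out 5:07 PM→5:06 PM; 7 h 42 min − 60 min = 6 h 42 min
Fri: in 6:16 AM→6:18 AM, out 2:47 PM→2:48 PM; 8 h 30 min
Total credited: 15 h 12 min.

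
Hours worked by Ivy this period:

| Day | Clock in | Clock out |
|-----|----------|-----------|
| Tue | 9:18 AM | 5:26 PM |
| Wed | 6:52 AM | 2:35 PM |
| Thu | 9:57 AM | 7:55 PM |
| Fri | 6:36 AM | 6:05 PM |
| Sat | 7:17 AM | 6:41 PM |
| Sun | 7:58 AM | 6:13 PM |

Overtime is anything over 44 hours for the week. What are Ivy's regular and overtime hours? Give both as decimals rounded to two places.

Regular 44.00 hours, overtime 14.95 hours

Tue: 9:18 AM–5:26 PM = 8 h 8 min
Wed: 6:52 AM–2:35 PM = 7 h 43 min
Thu: 9:57 AM–7:55 PM = 9 h 58 min
Fri: 6:36 AM–6:05 PM = 11 h 29 min
Sat: 7:17 AM–6:41 PM = 11 h 24 min
Sun: 7:58 AM–6:13 PM = 10 h 15 min
Total worked: 58 h 57 min = 58.95 h.
Threshold 44 h → overtime 14 h 57 min, regular 44 h 0 min.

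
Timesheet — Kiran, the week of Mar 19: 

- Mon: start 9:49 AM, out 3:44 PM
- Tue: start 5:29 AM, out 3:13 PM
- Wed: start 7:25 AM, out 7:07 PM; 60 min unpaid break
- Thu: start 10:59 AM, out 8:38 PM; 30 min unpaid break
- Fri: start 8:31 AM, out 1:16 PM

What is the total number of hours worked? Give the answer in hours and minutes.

40 h 15 min

Mon: 9:49 AM–3:44 PM = 5 h 55 min
Tue: 5:29 AM–3:13 PM = 9 h 44 min
Wed: 7:25 AM–7:07 PM = 11 h 42 min; less 60 min break → 10 h 42 min
Thu: 10:59 AM–8:38 PM = 9 h 39 min; less 30 min break → 9 h 9 min
Fri: 8:31 AM–1:16 PM = 4 h 45 min
Total: 5 h 55 min + 9 h 44 min + 10 h 42 min + 9 h 9 min + 4 h 45 min = 40 h 15 min.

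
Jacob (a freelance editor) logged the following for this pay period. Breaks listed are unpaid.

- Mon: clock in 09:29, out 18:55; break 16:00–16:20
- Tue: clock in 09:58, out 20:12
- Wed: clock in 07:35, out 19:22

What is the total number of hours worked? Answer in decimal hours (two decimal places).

31.12 hours

Mon: 09:29–18:55 = 9 h 26 min; less 20 min break → 9 h 6 min
Tue: 09:58–20:12 = 10 h 14 min
Wed: 07:35–19:22 = 11 h 47 min
Total: 9 h 6 min + 10 h 14 min + 11 h 47 min = 31 h 7 min.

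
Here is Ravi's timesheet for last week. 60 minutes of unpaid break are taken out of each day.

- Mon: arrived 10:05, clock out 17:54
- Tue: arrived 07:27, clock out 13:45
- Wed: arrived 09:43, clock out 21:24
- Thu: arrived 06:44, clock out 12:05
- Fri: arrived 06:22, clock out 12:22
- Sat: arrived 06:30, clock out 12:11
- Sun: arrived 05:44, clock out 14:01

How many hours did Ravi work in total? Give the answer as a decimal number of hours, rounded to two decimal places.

44.12 hours

Mon: 10:05–17:54 = 7 h 49 min; less 60 min break → 6 h 49 min
Tue: 07:27–13:45 = 6 h 18 min; less 60 min break → 5 h 18 min
Wed: 09:43–21:24 = 11 h 41 min; less 60 min break → 10 h 41 min
Thu: 06:44–12:05 = 5 h 21 min; less 60 min break → 4 h 21 min
Fri: 06:22–12:22 = 6 h 0 min; less 60 min break → 5 h 0 min
Sat: 06:30–12:11 = 5 h 41 min; less 60 min break → 4 h 41 min
Sun: 05:44–14:01 = 8 h 17 min; less 60 min break → 7 h 17 min
Total: 6 h 49 min + 5 h 18 min + 10 h 41 min + 4 h 21 min + 5 h 0 min + 4 h 41 min + 7 h 17 min = 44 h 7 min.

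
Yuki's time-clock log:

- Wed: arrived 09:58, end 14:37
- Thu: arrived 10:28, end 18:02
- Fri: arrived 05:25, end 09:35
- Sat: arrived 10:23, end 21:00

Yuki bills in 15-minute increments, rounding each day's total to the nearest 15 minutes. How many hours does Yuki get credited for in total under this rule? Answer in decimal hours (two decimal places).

27.00 hours

Wed: 09:58–14:37 = 4 h 39 min → rounds to 4 h 45 min
Thu: 10:28–18:02 = 7 h 34 min → rounds to 7 h 30 min
Fri: 05:25–09:35 = 4 h 10 min → rounds to 4 h 15 min
Sat: 10:23–21:00 = 10 h 37 min → rounds to 10 h 30 min
Total credited: 27 h 0 min.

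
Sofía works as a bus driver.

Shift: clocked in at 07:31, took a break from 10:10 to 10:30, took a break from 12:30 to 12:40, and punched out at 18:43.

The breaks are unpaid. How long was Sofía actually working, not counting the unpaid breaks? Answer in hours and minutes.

Shift: 07:31–18:43 = 11 h 12 min; less 30 min break → 10 h 42 min

10 h 42 min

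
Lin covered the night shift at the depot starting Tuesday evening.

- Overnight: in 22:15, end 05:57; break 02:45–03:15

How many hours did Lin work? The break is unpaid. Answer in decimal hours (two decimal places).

Overnight: 22:15 → midnight = 1 h 45 min; midnight → 05:57 = 5 h 57 min; span 7 h 42 min; less 30 min break → 7 h 12 min

7.20 hours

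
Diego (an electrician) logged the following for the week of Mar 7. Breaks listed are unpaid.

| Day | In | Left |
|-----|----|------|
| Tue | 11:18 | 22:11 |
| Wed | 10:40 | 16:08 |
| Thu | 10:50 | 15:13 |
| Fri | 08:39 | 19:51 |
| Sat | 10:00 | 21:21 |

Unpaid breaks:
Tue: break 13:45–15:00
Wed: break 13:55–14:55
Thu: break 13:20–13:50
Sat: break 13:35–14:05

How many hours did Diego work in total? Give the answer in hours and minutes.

40 h 2 min

Tue: 11:18–22:11 = 10 h 53 min; less 75 min break → 9 h 38 min
Wed: 10:40–16:08 = 5 h 28 min; less 60 min break → 4 h 28 min
Thu: 10:50–15:13 = 4 h 23 min; less 30 min break → 3 h 53 min
Fri: 08:39–19:51 = 11 h 12 min
Sat: 10:00–21:21 = 11 h 21 min; less 30 min break → 10 h 51 min
Total: 9 h 38 min + 4 h 28 min + 3 h 53 min + 11 h 12 min + 10 h 51 min = 40 h 2 min.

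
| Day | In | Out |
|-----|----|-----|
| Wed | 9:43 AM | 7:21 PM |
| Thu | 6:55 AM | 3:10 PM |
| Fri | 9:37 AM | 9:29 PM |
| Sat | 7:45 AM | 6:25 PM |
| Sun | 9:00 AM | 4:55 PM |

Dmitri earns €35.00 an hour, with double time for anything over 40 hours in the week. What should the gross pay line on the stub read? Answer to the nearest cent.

Wed: 9:43 AM–7:21 PM = 9 h 38 min
Thu: 6:55 AM–3:10 PM = 8 h 15 min
Fri: 9:37 AM–9:29 PM = 11 h 52 min
Sat: 7:45 AM–6:25 PM = 10 h 40 min
Sun: 9:00 AM–4:55 PM = 7 h 55 min
Total worked: 48 h 20 min = 2900 min.
Regular 40 h 0 min = 2400 min at €35.00/h; overtime 8 h 20 min = 500 min at €70.00/h.
Pay = (2400 × €35.00 + 500 × €70.00) ÷ 60 = €1983.33.

€1983.33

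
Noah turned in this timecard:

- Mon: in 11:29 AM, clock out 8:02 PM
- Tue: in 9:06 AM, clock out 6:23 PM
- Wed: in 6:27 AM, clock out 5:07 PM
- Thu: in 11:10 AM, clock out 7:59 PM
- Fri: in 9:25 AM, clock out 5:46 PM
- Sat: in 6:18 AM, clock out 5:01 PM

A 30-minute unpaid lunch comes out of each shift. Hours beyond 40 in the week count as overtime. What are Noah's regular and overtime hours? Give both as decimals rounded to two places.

Mon: 11:29 AM–8:02 PM = 8 h 33 min; less 30 min break → 8 h 3 min
Tue: 9:06 AM–6:23 PM = 9 h 17 min; less 30 min break → 8 h 47 min
Wed: 6:27 AM–5:07 PM = 10 h 40 min; less 30 min break → 10 h 10 min
Thu: 11:10 AM–7:59 PM = 8 h 49 min; less 30 min break → 8 h 19 min
Fri: 9:25 AM–5:46 PM = 8 h 21 min; less 30 min break → 7 h 51 min
Sat: 6:18 AM–5:01 PM = 10 h 43 min; less 30 min break → 10 h 13 min
Total worked: 53 h 23 min = 53.38 h.
Threshold 40 h → overtime 13 h 23 min, regular 40 h 0 min.

Regular 40.00 hours, overtime 13.38 hours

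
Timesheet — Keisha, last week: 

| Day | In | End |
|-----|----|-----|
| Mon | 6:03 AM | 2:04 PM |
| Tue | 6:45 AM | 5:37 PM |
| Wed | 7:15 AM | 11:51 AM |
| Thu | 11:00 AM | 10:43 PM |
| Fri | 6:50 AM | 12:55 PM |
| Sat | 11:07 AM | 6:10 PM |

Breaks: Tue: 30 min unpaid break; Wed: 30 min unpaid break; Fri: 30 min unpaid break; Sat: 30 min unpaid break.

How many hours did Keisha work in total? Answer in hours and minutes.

46 h 20 min

Mon: 6:03 AM–2:04 PM = 8 h 1 min
Tue: 6:45 AM–5:37 PM = 10 h 52 min; less 30 min break → 10 h 22 min
Wed: 7:15 AM–11:51 AM = 4 h 36 min; less 30 min break → 4 h 6 min
Thu: 11:00 AM–10:43 PM = 11 h 43 min
Fri: 6:50 AM–12:55 PM = 6 h 5 min; less 30 min break → 5 h 35 min
Sat: 11:07 AM–6:10 PM = 7 h 3 min; less 30 min break → 6 h 33 min
Total: 8 h 1 min + 10 h 22 min + 4 h 6 min + 11 h 43 min + 5 h 35 min + 6 h 33 min = 46 h 20 min.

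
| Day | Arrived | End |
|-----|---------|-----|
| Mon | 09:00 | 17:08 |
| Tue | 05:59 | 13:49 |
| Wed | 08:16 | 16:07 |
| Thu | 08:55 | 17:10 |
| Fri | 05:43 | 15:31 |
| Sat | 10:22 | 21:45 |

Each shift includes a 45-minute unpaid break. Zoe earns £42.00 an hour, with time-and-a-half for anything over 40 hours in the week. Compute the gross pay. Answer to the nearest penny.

£2231.25

Mon: 09:00–17:08 = 8 h 8 min; less 45 min break → 7 h 23 min
Tue: 05:59–13:49 = 7 h 50 min; less 45 min break → 7 h 5 min
Wed: 08:16–16:07 = 7 h 51 min; less 45 min break → 7 h 6 min
Thu: 08:55–17:10 = 8 h 15 min; less 45 min break → 7 h 30 min
Fri: 05:43–15:31 = 9 h 48 min; less 45 min break → 9 h 3 min
Sat: 10:22–21:45 = 11 h 23 min; less 45 min break → 10 h 38 min
Total worked: 48 h 45 min = 2925 min.
Regular 40 h 0 min = 2400 min at £42.00/h; overtime 8 h 45 min = 525 min at £63.00/h.
Pay = (2400 × £42.00 + 525 × £63.00) ÷ 60 = £2231.25.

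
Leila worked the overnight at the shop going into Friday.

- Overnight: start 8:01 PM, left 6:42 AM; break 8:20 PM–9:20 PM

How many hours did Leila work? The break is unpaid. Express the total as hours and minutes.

9 h 41 min

Overnight: 8:01 PM → midnight = 3 h 59 min; midnight → 6:42 AM = 6 h 42 min; span 10 h 41 min; less 60 min break → 9 h 41 min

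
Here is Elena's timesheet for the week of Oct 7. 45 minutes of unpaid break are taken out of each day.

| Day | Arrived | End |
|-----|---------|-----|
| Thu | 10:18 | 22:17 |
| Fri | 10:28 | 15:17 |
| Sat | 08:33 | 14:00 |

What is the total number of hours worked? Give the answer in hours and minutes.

20 h 0 min

Thu: 10:18–22:17 = 11 h 59 min; less 45 min break → 11 h 14 min
Fri: 10:28–15:17 = 4 h 49 min; less 45 min break → 4 h 4 min
Sat: 08:33–14:00 = 5 h 27 min; less 45 min break → 4 h 42 min
Total: 11 h 14 min + 4 h 4 min + 4 h 42 min = 20 h 0 min.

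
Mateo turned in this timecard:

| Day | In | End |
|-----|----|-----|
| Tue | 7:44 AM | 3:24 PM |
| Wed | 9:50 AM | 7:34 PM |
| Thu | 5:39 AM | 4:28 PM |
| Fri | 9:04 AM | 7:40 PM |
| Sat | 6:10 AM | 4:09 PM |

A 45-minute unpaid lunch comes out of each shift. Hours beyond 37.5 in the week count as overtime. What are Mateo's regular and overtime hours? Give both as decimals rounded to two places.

Regular 37.50 hours, overtime 7.55 hours

Tue: 7:44 AM–3:24 PM = 7 h 40 min; less 45 min break → 6 h 55 min
Wed: 9:50 AM–7:34 PM = 9 h 44 min; less 45 min break → 8 h 59 min
Thu: 5:39 AM–4:28 PM = 10 h 49 min; less 45 min break → 10 h 4 min
Fri: 9:04 AM–7:40 PM = 10 h 36 min; less 45 min break → 9 h 51 min
Sat: 6:10 AM–4:09 PM = 9 h 59 min; less 45 min break → 9 h 14 min
Total worked: 45 h 3 min = 45.05 h.
Threshold 37.5 h → overtime 7 h 33 min, regular 37 h 30 min.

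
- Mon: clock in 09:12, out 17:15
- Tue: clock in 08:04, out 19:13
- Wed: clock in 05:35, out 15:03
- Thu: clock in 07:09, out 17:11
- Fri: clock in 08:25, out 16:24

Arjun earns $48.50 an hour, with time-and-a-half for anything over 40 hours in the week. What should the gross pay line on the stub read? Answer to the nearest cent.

Mon: 09:12–17:15 = 8 h 3 min
Tue: 08:04–19:13 = 11 h 9 min
Wed: 05:35–15:03 = 9 h 28 min
Thu: 07:09–17:11 = 10 h 2 min
Fri: 08:25–16:24 = 7 h 59 min
Total worked: 46 h 41 min = 2801 min.
Regular 40 h 0 min = 2400 min at $48.50/h; overtime 6 h 41 min = 401 min at $72.75/h.
Pay = (2400 × $48.50 + 401 × $72.75) ÷ 60 = $2426.21.

$2426.21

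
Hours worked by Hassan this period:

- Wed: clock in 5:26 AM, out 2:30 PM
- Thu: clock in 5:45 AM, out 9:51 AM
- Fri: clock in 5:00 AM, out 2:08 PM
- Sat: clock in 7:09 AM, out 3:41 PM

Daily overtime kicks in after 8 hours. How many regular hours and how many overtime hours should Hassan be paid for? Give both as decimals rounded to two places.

Wed: 5:26 AM–2:30 PM = 9 h 4 min
Thu: 5:45 AM–9:51 AM = 4 h 6 min
Fri: 5:00 AM–2:08 PM = 9 h 8 min
Sat: 7:09 AM–3:41 PM = 8 h 32 min
Wed reg 8 h 0 min / OT 1 h 4 min; Thu reg 4 h 6 min / OT 0 h 0 min; Fri reg 8 h 0 min / OT 1 h 8 min; Sat reg 8 h 0 min / OT 0 h 32 min.
Totals: regular 28 h 6 min, overtime 2 h 44 min.

Regular 28.10 hours, overtime 2.73 hours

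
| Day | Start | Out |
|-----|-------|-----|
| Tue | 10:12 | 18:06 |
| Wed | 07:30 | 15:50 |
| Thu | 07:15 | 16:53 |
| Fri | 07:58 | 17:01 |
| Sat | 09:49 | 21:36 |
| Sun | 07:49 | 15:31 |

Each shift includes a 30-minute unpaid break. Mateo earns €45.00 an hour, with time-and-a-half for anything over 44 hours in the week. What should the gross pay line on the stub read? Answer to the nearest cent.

€2479.50

Tue: 10:12–18:06 = 7 h 54 min; less 30 min break → 7 h 24 min
Wed: 07:30–15:50 = 8 h 20 min; less 30 min break → 7 h 50 min
Thu: 07:15–16:53 = 9 h 38 min; less 30 min break → 9 h 8 min
Fri: 07:58–17:01 = 9 h 3 min; less 30 min break → 8 h 33 min
Sat: 09:49–21:36 = 11 h 47 min; less 30 min break → 11 h 17 min
Sun: 07:49–15:31 = 7 h 42 min; less 30 min break → 7 h 12 min
Total worked: 51 h 24 min = 3084 min.
Regular 44 h 0 min = 2640 min at €45.00/h; overtime 7 h 24 min = 444 min at €67.50/h.
Pay = (2640 × €45.00 + 444 × €67.50) ÷ 60 = €2479.50.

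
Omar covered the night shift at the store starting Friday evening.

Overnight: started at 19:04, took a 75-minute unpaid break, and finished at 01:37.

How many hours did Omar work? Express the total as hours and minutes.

5 h 18 min

Overnight: 19:04 → midnight = 4 h 56 min; midnight → 01:37 = 1 h 37 min; span 6 h 33 min; less 75 min break → 5 h 18 min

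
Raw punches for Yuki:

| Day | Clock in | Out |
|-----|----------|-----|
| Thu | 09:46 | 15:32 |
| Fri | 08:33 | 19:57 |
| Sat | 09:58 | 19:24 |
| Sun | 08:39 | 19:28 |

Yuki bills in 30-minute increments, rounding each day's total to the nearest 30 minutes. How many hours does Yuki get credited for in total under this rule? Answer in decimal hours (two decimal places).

38.00 hours

Thu: 09:46–15:32 = 5 h 46 min → rounds to 6 h 0 min
Fri: 08:33–19:57 = 11 h 24 min → rounds to 11 h 30 min
Sat: 09:58–19:24 = 9 h 26 min → rounds to 9 h 30 min
Sun: 08:39–19:28 = 10 h 49 min → rounds to 11 h 0 min
Total credited: 38 h 0 min.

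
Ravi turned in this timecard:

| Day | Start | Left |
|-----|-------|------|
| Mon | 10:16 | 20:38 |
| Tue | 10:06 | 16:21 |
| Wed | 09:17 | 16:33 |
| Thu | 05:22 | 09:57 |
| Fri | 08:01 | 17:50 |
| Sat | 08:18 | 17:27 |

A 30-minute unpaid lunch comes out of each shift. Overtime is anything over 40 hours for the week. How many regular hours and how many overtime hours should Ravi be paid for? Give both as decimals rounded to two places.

Regular 40.00 hours, overtime 4.43 hours

Mon: 10:16–20:38 = 10 h 22 min; less 30 min break → 9 h 52 min
Tue: 10:06–16:21 = 6 h 15 min; less 30 min break → 5 h 45 min
Wed: 09:17–16:33 = 7 h 16 min; less 30 min break → 6 h 46 min
Thu: 05:22–09:57 = 4 h 35 min; less 30 min break → 4 h 5 min
Fri: 08:01–17:50 = 9 h 49 min; less 30 min break → 9 h 19 min
Sat: 08:18–17:27 = 9 h 9 min; less 30 min break → 8 h 39 min
Total worked: 44 h 26 min = 44.43 h.
Threshold 40 h → overtime 4 h 26 min, regular 40 h 0 min.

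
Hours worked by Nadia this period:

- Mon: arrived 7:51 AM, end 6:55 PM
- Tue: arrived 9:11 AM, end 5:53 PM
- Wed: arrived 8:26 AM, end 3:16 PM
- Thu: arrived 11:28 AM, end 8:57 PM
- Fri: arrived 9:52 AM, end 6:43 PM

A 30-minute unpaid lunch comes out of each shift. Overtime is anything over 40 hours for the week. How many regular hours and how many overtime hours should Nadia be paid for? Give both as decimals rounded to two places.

Regular 40.00 hours, overtime 2.43 hours

Mon: 7:51 AM–6:55 PM = 11 h 4 min; less 30 min break → 10 h 34 min
Tue: 9:11 AM–5:53 PM = 8 h 42 min; less 30 min break → 8 h 12 min
Wed: 8:26 AM–3:16 PM = 6 h 50 min; less 30 min break → 6 h 20 min
Thu: 11:28 AM–8:57 PM = 9 h 29 min; less 30 min break → 8 h 59 min
Fri: 9:52 AM–6:43 PM = 8 h 51 min; less 30 min break → 8 h 21 min
Total worked: 42 h 26 min = 42.43 h.
Threshold 40 h → overtime 2 h 26 min, regular 40 h 0 min.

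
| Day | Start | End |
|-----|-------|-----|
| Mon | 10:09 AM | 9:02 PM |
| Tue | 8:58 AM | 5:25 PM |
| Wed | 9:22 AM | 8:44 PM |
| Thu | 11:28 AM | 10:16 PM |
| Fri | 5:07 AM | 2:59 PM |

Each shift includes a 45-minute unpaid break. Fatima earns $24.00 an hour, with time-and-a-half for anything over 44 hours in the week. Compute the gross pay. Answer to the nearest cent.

$1186.20

Mon: 10:09 AM–9:02 PM = 10 h 53 min; less 45 min break → 10 h 8 min
Tue: 8:58 AM–5:25 PM = 8 h 27 min; less 45 min break → 7 h 42 min
Wed: 9:22 AM–8:44 PM = 11 h 22 min; less 45 min break → 10 h 37 min
Thu: 11:28 AM–10:16 PM = 10 h 48 min; less 45 min break → 10 h 3 min
Fri: 5:07 AM–2:59 PM = 9 h 52 min; less 45 min break → 9 h 7 min
Total worked: 47 h 37 min = 2857 min.
Regular 44 h 0 min = 2640 min at $24.00/h; overtime 3 h 37 min = 217 min at $36.00/h.
Pay = (2640 × $24.00 + 217 × $36.00) ÷ 60 = $1186.20.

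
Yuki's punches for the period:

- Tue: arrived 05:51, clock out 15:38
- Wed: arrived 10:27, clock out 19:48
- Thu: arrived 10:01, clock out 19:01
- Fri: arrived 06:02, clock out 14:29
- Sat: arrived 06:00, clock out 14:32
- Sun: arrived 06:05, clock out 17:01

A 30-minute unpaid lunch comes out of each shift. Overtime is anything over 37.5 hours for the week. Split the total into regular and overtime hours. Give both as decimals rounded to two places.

Regular 37.50 hours, overtime 15.55 hours

Tue: 05:51–15:38 = 9 h 47 min; less 30 min break → 9 h 17 min
Wed: 10:27–19:48 = 9 h 21 min; less 30 min break → 8 h 51 min
Thu: 10:01–19:01 = 9 h 0 min; less 30 min break → 8 h 30 min
Fri: 06:02–14:29 = 8 h 27 min; less 30 min break → 7 h 57 min
Sat: 06:00–14:32 = 8 h 32 min; less 30 min break → 8 h 2 min
Sun: 06:05–17:01 = 10 h 56 min; less 30 min break → 10 h 26 min
Total worked: 53 h 3 min = 53.05 h.
Threshold 37.5 h → overtime 15 h 33 min, regular 37 h 30 min.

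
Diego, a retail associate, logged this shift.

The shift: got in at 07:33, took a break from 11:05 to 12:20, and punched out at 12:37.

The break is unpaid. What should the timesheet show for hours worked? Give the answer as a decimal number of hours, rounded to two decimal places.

The shift: 07:33–12:37 = 5 h 4 min; less 75 min break → 3 h 49 min

3.82 hours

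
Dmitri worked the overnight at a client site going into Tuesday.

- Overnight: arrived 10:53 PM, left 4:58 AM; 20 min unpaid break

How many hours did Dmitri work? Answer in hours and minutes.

5 h 45 min

Overnight: 10:53 PM → midnight = 1 h 7 min; midnight → 4:58 AM = 4 h 58 min; span 6 h 5 min; less 20 min break → 5 h 45 min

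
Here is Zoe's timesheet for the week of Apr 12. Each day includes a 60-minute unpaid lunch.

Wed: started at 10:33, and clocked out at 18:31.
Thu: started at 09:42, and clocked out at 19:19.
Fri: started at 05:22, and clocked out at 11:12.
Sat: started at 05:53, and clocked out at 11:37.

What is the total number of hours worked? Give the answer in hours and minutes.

Wed: 10:33–18:31 = 7 h 58 min; less 60 min break → 6 h 58 min
Thu: 09:42–19:19 = 9 h 37 min; less 60 min break → 8 h 37 min
Fri: 05:22–11:12 = 5 h 50 min; less 60 min break → 4 h 50 min
Sat: 05:53–11:37 = 5 h 44 min; less 60 min break → 4 h 44 min
Total: 6 h 58 min + 8 h 37 min + 4 h 50 min + 4 h 44 min = 25 h 9 min.

25 h 9 min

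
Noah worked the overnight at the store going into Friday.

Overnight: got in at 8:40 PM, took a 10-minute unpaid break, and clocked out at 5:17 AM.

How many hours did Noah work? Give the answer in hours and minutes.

Overnight: 8:40 PM → midnight = 3 h 20 min; midnight → 5:17 AM = 5 h 17 min; span 8 h 37 min; less 10 min break → 8 h 27 min

8 h 27 min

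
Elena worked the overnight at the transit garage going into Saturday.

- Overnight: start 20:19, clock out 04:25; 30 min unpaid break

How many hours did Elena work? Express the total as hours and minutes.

7 h 36 min

Overnight: 20:19 → midnight = 3 h 41 min; midnight → 04:25 = 4 h 25 min; span 8 h 6 min; less 30 min break → 7 h 36 min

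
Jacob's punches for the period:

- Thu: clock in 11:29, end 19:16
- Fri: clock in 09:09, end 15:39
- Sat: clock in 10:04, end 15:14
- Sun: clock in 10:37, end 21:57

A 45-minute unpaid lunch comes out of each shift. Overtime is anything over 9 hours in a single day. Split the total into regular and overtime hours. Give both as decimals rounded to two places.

Thu: 11:29–19:16 = 7 h 47 min; less 45 min break → 7 h 2 min
Fri: 09:09–15:39 = 6 h 30 min; less 45 min break → 5 h 45 min
Sat: 10:04–15:14 = 5 h 10 min; less 45 min break → 4 h 25 min
Sun: 10:37–21:57 = 11 h 20 min; less 45 min break → 10 h 35 min
Thu reg 7 h 2 min / OT 0 h 0 min; Fri reg 5 h 45 min / OT 0 h 0 min; Sat reg 4 h 25 min / OT 0 h 0 min; Sun reg 9 h 0 min / OT 1 h 35 min.
Totals: regular 26 h 12 min, overtime 1 h 35 min.

Regular 26.20 hours, overtime 1.58 hours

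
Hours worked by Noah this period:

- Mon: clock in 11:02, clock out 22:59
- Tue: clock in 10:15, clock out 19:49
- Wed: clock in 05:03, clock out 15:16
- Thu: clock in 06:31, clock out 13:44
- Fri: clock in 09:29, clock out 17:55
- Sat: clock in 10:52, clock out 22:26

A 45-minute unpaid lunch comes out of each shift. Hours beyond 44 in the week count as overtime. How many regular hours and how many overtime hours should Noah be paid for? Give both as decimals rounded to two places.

Regular 44.00 hours, overtime 10.45 hours

Mon: 11:02–22:59 = 11 h 57 min; less 45 min break → 11 h 12 min
Tue: 10:15–19:49 = 9 h 34 min; less 45 min break → 8 h 49 min
Wed: 05:03–15:16 = 10 h 13 min; less 45 min break → 9 h 28 min
Thu: 06:31–13:44 = 7 h 13 min; less 45 min break → 6 h 28 min
Fri: 09:29–17:55 = 8 h 26 min; less 45 min break → 7 h 41 min
Sat: 10:52–22:26 = 11 h 34 min; less 45 min break → 10 h 49 min
Total worked: 54 h 27 min = 54.45 h.
Threshold 44 h → overtime 10 h 27 min, regular 44 h 0 min.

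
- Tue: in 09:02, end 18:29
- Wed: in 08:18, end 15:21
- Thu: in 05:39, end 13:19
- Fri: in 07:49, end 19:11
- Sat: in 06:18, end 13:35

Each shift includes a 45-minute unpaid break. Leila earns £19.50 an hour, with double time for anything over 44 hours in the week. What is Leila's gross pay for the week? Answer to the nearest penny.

Tue: 09:02–18:29 = 9 h 27 min; less 45 min break → 8 h 42 min
Wed: 08:18–15:21 = 7 h 3 min; less 45 min break → 6 h 18 min
Thu: 05:39–13:19 = 7 h 40 min; less 45 min break → 6 h 55 min
Fri: 07:49–19:11 = 11 h 22 min; less 45 min break → 10 h 37 min
Sat: 06:18–13:35 = 7 h 17 min; less 45 min break → 6 h 32 min
Total worked: 39 h 4 min = 2344 min.
Regular 39 h 4 min = 2344 min at £19.50/h; overtime 0 h 0 min = 0 min at £39.00/h.
Pay = (2344 × £19.50 + 0 × £39.00) ÷ 60 = £761.80.

£761.80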